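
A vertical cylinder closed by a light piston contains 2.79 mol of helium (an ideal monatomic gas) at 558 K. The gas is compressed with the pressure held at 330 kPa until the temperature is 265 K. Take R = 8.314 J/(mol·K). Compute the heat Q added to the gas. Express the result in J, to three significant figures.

Q ≈ -17000 J

Isobaric: W = nRΔT = (2.79)(8.314)(-293) = -6796 J.
ΔU = nCᵥΔT with Cᵥ = 3R/2: ΔU = (2.79)(12.47)(-293) = -10195 J.
Q = ΔU + W = -10195 − 6796 = -16991 J.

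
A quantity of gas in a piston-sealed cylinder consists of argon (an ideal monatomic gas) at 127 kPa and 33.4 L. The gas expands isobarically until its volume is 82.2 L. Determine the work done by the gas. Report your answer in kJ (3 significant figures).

Isobaric: W = P ΔV.
W = (127 kPa)(82.2 − 33.4 L) = (127)(48.8) = 6198 J.

W ≈ 6.20 kJ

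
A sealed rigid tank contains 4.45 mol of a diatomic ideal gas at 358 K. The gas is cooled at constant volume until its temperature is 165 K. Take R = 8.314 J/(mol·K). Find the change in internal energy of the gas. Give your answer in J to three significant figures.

ΔU ≈ -17900 J

Constant volume ⇒ W = 0, so Q = ΔU = nCᵥΔT with Cᵥ = 5R/2 = 20.79 J/(mol·K).
ΔU = (4.45)(20.79)(165 − 358) = -17851 J.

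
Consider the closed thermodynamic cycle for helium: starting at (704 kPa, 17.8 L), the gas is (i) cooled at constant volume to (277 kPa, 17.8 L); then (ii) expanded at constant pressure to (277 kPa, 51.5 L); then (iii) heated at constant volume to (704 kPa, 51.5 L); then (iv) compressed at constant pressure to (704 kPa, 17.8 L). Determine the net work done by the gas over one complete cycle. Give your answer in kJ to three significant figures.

W_net ≈ -14.4 kJ

Constant-volume legs do no work.
W(ii) = (277)(51.5 − 17.8) = 9335 J; W(iv) = (704)(17.8 − 51.5) = -23725 J.
W_net = 9335 − 23725 = -14390 J (the counter-clockwise enclosed area).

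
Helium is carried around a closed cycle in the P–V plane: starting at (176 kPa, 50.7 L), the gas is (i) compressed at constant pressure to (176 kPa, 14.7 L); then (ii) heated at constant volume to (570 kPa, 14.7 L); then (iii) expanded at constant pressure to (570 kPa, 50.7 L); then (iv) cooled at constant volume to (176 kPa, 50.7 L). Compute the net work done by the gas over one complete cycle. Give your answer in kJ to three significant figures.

W_net ≈ 14.2 kJ

Constant-volume legs do no work.
W(i) = (176)(14.7 − 50.7) = -6336 J; W(iii) = (570)(50.7 − 14.7) = 20520 J.
W_net = -6336 + 20520 = 14184 J (the clockwise enclosed area).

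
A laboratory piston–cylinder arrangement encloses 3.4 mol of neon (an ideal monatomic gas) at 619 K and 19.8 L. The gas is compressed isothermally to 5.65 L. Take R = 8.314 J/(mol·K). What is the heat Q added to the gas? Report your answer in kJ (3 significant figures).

Isothermal ⇒ ΔU = 0, so Q = W = nRT ln(V₂/V₁).
Q = (3.4)(8.314)(619) ln(5.65/19.8) = 17498 × -1.254 = -21943 J.

Q ≈ -21.9 kJ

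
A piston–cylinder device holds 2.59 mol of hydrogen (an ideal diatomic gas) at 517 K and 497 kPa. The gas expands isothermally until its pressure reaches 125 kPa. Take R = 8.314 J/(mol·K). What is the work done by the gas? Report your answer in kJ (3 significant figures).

Isothermal process: W = nRT ln(V₂/V₁) = nRT ln(P₁/P₂).
W = (2.59)(8.314)(517) × ln(497/125)
  = 11133 × ln(3.976) = 11133 × 1.38
W_by_gas = 15366 J.

W ≈ 15.4 kJ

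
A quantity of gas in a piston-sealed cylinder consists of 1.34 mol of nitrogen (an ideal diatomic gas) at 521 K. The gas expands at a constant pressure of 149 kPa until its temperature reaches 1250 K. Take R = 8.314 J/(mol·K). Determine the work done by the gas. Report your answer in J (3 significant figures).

W ≈ 8120 J

Isobaric: W = P ΔV = nR ΔT.
W = (1.34)(8.314)(1250 − 521) = 8122 J.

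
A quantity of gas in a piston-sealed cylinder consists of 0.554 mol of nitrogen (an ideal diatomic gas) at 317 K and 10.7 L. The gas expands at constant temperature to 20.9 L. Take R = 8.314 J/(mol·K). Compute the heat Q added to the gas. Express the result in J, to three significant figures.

Isothermal ⇒ ΔU = 0, so Q = W = nRT ln(V₂/V₁).
Q = (0.554)(8.314)(317) ln(20.9/10.7) = 1460 × 0.6695 = 977.5 J.

Q ≈ 978 J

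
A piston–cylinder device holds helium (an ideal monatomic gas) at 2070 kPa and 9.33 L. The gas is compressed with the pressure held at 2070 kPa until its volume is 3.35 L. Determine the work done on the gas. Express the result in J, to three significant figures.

Isobaric: W = P ΔV.
W = (2070 kPa)(3.35 − 9.33 L) = (2070)(-5.98) = -12379 J.
Work on gas = −W_by = 12379 J.

W ≈ 12400 J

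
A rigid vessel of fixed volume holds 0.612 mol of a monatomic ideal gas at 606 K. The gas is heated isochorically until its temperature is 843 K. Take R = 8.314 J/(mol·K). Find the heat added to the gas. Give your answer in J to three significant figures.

Constant volume ⇒ W = 0, so Q = ΔU = nCᵥΔT with Cᵥ = 3R/2 = 12.47 J/(mol·K).
ΔU = (0.612)(12.47)(843 − 606) = 1809 J.

Q ≈ 1810 J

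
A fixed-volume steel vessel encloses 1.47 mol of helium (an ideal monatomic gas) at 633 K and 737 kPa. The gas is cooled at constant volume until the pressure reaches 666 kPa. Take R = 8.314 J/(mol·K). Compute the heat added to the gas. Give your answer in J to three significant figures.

Q ≈ -1120 J

Constant volume ⇒ W = 0, so Q = ΔU = nCᵥΔT with Cᵥ = 3R/2 = 12.47 J/(mol·K).
At constant V, T₂/T₁ = P₂/P₁ ⇒ ΔT = T₁(P₂/P₁ − 1) = 633·(666/737 − 1) = -60.98 K.
ΔU = (1.47)(12.47)(-60.98) = -1118 J.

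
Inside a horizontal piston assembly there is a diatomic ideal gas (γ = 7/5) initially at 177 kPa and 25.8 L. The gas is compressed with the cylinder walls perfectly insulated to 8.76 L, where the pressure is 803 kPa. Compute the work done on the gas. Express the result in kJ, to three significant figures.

W ≈ 6.17 kJ

Adiabatic: W = (P₁V₁ − P₂V₂)/(γ − 1) with γ = 7/5.
P₁V₁ = 4567 J, P₂V₂ = 7034 J.
W = (4567 − 7034) / 0.4 = -6169 J.
Work on gas = −W_by = 6169 J.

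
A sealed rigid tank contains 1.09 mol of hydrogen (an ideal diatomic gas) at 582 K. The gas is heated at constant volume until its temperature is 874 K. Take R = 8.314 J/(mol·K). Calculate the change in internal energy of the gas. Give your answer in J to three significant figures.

Constant volume ⇒ W = 0, so Q = ΔU = nCᵥΔT with Cᵥ = 5R/2 = 20.79 J/(mol·K).
ΔU = (1.09)(20.79)(874 − 582) = 6615 J.

ΔU ≈ 6620 J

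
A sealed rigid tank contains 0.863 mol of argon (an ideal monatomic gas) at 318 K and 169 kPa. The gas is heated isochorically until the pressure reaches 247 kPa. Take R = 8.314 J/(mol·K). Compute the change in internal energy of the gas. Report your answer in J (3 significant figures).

ΔU ≈ 1580 J

Constant volume ⇒ W = 0, so Q = ΔU = nCᵥΔT with Cᵥ = 3R/2 = 12.47 J/(mol·K).
At constant V, T₂/T₁ = P₂/P₁ ⇒ ΔT = T₁(P₂/P₁ − 1) = 318·(247/169 − 1) = 146.8 K.
ΔU = (0.863)(12.47)(146.8) = 1580 J.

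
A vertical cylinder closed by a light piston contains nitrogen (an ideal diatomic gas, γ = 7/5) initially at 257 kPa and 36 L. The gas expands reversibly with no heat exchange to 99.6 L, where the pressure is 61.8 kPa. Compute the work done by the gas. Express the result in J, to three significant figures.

W ≈ 7740 J

Adiabatic: W = (P₁V₁ − P₂V₂)/(γ − 1) with γ = 7/5.
P₁V₁ = 9252 J, P₂V₂ = 6155 J.
W = (9252 − 6155) / 0.4 = 7742 J.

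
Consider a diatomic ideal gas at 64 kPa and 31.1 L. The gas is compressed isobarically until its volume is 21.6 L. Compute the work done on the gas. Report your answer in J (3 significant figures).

W ≈ 608 J

Isobaric: W = P ΔV.
W = (64 kPa)(21.6 − 31.1 L) = (64)(-9.5) = -608 J.
Work on gas = −W_by = 608 J.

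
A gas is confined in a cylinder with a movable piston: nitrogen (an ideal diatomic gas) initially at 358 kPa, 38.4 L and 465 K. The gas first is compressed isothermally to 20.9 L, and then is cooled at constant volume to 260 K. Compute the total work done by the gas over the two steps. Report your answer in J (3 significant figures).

W_total ≈ -8360 J

Step 1 (isothermal): W = P₁V₁ ln(V₂/V₁) = (13747) ln(20.9/38.4) = -8363 J.
Step 2 (isochoric): W = 0 (constant volume).
W_total = -8363 + 0 = -8363 J.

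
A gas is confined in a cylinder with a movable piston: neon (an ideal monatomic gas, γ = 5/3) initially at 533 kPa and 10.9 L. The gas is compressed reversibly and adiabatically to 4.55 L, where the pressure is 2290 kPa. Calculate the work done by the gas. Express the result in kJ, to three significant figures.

W ≈ -6.91 kJ

Adiabatic: W = (P₁V₁ − P₂V₂)/(γ − 1) with γ = 5/3.
P₁V₁ = 5810 J, P₂V₂ = 10420 J.
W = (5810 − 10420) / 0.6667 = -6915 J.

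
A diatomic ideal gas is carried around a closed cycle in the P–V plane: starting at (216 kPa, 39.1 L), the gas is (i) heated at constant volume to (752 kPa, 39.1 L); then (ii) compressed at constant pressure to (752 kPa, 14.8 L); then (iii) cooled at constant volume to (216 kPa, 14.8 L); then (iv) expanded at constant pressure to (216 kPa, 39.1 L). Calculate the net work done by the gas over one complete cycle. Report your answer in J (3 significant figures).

W_net ≈ -13000 J

Constant-volume legs do no work.
W(ii) = (752)(14.8 − 39.1) = -18274 J; W(iv) = (216)(39.1 − 14.8) = 5249 J.
W_net = -18274 + 5249 = -13025 J (the counter-clockwise enclosed area).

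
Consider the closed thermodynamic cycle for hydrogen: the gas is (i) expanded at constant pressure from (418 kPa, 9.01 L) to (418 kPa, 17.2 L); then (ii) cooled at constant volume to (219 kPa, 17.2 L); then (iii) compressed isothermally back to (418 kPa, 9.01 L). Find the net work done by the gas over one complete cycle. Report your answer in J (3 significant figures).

Leg (i): W = PΔV = (418)(17.2 − 9.01) = 3423 J.
Leg (ii): W = 0.
Leg (iii): W = PᵢVᵢ ln(V_f/Vᵢ) = (3767) ln(9.01/17.2) = -2436 J.
W_net = 3423 − 2436 = 987.9 J.

W_net ≈ 988 J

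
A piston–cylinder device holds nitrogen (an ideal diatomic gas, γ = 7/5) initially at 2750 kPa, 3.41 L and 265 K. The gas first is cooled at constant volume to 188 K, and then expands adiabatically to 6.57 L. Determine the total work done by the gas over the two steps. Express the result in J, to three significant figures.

Step 1 (isochoric): W = 0 (constant volume).
After step 1: P = 1951 kPa (V unchanged).
Step 2 (adiabatic): W = (P₁V₁ − P₂V₂)/(γ−1) = (6653 − 5118)/0.4 = 3838 J.
W_total = 0 + 3838 = 3838 J.

W_total ≈ 3840 J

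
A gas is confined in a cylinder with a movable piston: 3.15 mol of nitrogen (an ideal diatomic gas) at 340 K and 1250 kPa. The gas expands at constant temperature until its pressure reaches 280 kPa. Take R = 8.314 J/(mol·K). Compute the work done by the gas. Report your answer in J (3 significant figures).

W ≈ 13300 J

Isothermal process: W = nRT ln(V₂/V₁) = nRT ln(P₁/P₂).
W = (3.15)(8.314)(340) × ln(1250/280)
  = 8904 × ln(4.464) = 8904 × 1.496
W_by_gas = 13322 J.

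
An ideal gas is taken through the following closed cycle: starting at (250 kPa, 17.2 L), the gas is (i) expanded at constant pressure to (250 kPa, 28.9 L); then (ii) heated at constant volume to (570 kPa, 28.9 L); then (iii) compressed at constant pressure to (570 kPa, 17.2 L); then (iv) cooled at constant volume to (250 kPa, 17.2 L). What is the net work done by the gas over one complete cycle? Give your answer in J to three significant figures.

Constant-volume legs do no work.
W(i) = (250)(28.9 − 17.2) = 2925 J; W(iii) = (570)(17.2 − 28.9) = -6669 J.
W_net = 2925 − 6669 = -3744 J (the counter-clockwise enclosed area).

W_net ≈ -3740 J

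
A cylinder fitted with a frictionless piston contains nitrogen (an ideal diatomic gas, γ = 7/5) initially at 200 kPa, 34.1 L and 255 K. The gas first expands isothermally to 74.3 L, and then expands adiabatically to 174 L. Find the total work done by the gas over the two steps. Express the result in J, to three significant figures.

W_total ≈ 10200 J

Step 1 (isothermal): W = P₁V₁ ln(V₂/V₁) = (6820) ln(74.3/34.1) = 5312 J.
After step 1: P = 91.79 kPa, V = 74.3 L, T = 255 K.
Step 2 (adiabatic): W = (P₁V₁ − P₂V₂)/(γ−1) = (6820 − 4852)/0.4 = 4919 J.
W_total = 5312 + 4919 = 10230 J.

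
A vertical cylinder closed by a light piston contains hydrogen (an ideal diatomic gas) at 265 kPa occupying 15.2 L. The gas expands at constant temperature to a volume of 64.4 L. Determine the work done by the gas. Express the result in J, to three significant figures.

Isothermal: W = nRT ln(V₂/V₁) = P₁V₁ ln(V₂/V₁).
P₁V₁ = (265 kPa)(15.2 L) = 4028 J.
W = 4028 × ln(64.4/15.2) = 4028 × 1.444
W_by_gas = 5816 J.

W ≈ 5820 J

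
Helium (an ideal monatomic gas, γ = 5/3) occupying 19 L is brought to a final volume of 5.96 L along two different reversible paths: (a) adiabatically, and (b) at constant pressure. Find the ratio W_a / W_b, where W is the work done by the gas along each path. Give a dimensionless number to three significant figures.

W_a / W_b ≈ 2.55

Path (a) adiabatic: W = P₁V₁(1 − (V₁/V₂)^(γ−1))/(γ−1) → W_a/(P₁V₁) = -1.749.
Path (b) isobaric: W = P₁(V₂ − V₁) → W_b/(P₁V₁) = -0.6863.
W_a / W_b = -1.749 / -0.6863 = 2.549.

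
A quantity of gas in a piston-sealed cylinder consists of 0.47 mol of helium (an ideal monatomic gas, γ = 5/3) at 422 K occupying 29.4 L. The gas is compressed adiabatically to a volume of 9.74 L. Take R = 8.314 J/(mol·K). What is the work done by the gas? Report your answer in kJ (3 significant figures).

Adiabatic: TV^(γ−1) = const with γ = 5/3.
T₂ = T₁ (V₁/V₂)^(γ−1) = 422 × (29.4/9.74)^0.667 = 422 × 2.089 = 881.4 K.
W_by = nCᵥ(T₁ − T₂) = (0.47)(12.47)(422 − 881.4) = -2693 J.

W ≈ -2.69 kJ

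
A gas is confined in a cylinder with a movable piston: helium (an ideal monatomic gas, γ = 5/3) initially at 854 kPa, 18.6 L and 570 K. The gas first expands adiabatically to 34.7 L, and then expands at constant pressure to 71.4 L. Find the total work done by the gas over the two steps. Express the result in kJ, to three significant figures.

W_total ≈ 19.2 kJ

Step 1 (adiabatic): W = (P₁V₁ − P₂V₂)/(γ−1) = (15884 − 10482)/0.667 = 8104 J.
After step 1: P = 302.1 kPa, V = 34.7 L, T = 376.1 K.
Step 2 (isobaric): W = PΔV = (302.1 kPa)(71.4 − 34.7 L) = 11086 J.
W_total = 8104 + 11086 = 19190 J.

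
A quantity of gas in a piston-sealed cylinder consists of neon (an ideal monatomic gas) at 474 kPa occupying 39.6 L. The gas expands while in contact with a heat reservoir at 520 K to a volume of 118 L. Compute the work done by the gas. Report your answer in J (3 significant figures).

W ≈ 20500 J

Isothermal: W = nRT ln(V₂/V₁) = P₁V₁ ln(V₂/V₁).
P₁V₁ = (474 kPa)(39.6 L) = 18770 J.
W = 18770 × ln(118/39.6) = 18770 × 1.092
W_by_gas = 20495 J.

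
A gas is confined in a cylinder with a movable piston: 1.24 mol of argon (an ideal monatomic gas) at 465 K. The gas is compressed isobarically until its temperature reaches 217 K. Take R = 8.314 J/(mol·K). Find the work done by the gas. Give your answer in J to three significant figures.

Isobaric: W = P ΔV = nR ΔT.
W = (1.24)(8.314)(217 − 465) = -2557 J.

W ≈ -2560 J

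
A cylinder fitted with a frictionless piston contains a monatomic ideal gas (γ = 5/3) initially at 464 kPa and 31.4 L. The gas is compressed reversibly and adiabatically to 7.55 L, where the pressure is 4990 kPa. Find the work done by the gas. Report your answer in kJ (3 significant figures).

W ≈ -34.7 kJ

Adiabatic: W = (P₁V₁ − P₂V₂)/(γ − 1) with γ = 5/3.
P₁V₁ = 14570 J, P₂V₂ = 37674 J.
W = (14570 − 37674) / 0.6667 = -34657 J.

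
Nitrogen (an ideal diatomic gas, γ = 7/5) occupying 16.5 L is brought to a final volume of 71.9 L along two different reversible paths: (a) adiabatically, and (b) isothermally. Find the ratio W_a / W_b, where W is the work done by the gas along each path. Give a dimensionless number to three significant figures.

Path (a) adiabatic: W = P₁V₁(1 − (V₁/V₂)^(γ−1))/(γ−1) → W_a/(P₁V₁) = 1.112.
Path (b) isothermal: W = P₁V₁ ln(V₂/V₁) → W_b/(P₁V₁) = 1.472.
W_a / W_b = 1.112 / 1.472 = 0.7558.

W_a / W_b ≈ 0.756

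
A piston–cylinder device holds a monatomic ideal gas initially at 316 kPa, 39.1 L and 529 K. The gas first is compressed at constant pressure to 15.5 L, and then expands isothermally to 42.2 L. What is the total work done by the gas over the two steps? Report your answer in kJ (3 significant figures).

Step 1 (isobaric): W = PΔV = (316 kPa)(15.5 − 39.1 L) = -7458 J.
After step 1: P = 316 kPa, V = 15.5 L, T = 209.7 K.
Step 2 (isothermal): W = P₁V₁ ln(V₂/V₁) = (4898) ln(42.2/15.5) = 4906 J.
W_total = -7458 + 4906 = -2552 J.

W_total ≈ -2.55 kJ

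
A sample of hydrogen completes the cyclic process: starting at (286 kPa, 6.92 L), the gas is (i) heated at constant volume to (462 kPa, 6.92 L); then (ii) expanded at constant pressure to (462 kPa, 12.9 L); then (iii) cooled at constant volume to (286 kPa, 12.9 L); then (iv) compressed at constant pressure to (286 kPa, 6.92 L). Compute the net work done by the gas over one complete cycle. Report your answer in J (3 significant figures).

W_net ≈ 1050 J

Constant-volume legs do no work.
W(ii) = (462)(12.9 − 6.92) = 2763 J; W(iv) = (286)(6.92 − 12.9) = -1710 J.
W_net = 2763 − 1710 = 1052 J (the clockwise enclosed area).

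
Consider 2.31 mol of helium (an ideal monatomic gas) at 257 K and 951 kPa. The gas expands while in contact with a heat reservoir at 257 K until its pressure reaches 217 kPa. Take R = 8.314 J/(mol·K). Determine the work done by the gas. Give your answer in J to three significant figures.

W ≈ 7290 J

Isothermal process: W = nRT ln(V₂/V₁) = nRT ln(P₁/P₂).
W = (2.31)(8.314)(257) × ln(951/217)
  = 4936 × ln(4.382) = 4936 × 1.478
W_by_gas = 7293 J.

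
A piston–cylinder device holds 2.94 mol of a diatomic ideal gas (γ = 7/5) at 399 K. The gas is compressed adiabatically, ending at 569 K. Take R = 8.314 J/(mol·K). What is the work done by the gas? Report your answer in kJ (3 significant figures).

Adiabatic ⇒ Q = 0, so W_by = −ΔU = nCᵥ(T₁ − T₂).
Cᵥ = 5R/2 = 20.79 J/(mol·K).
W = (2.94)(20.79)(399 − 569) = -10388 J.

W ≈ -10.4 kJ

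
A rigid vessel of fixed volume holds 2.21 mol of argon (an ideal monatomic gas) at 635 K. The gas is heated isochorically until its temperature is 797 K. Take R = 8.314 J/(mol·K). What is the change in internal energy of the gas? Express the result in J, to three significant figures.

ΔU ≈ 4460 J

Constant volume ⇒ W = 0, so Q = ΔU = nCᵥΔT with Cᵥ = 3R/2 = 12.47 J/(mol·K).
ΔU = (2.21)(12.47)(797 − 635) = 4465 J.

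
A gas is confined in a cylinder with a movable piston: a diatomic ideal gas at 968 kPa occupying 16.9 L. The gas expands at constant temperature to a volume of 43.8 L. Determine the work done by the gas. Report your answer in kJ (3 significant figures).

W ≈ 15.6 kJ

Isothermal: W = nRT ln(V₂/V₁) = P₁V₁ ln(V₂/V₁).
P₁V₁ = (968 kPa)(16.9 L) = 16359 J.
W = 16359 × ln(43.8/16.9) = 16359 × 0.9523
W_by_gas = 15579 J.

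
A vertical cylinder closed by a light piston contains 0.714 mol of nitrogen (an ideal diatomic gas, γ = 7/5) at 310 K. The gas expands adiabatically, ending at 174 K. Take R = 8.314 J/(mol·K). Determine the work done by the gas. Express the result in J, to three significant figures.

W ≈ 2020 J

Adiabatic ⇒ Q = 0, so W_by = −ΔU = nCᵥ(T₁ − T₂).
Cᵥ = 5R/2 = 20.79 J/(mol·K).
W = (0.714)(20.79)(310 − 174) = 2018 J.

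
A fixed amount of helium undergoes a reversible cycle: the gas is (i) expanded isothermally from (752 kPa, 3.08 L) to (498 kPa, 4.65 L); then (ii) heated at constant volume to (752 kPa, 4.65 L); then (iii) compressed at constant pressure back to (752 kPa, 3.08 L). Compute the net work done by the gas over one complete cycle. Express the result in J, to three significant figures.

W_net ≈ -227 J

Leg (i): W = PᵢVᵢ ln(V_f/Vᵢ) = (2316) ln(4.65/3.08) = 954.1 J.
Leg (ii): W = 0.
Leg (iii): W = PΔV = (752)(3.08 − 4.65) = -1181 J.
W_net = 954.1 − 1181 = -226.5 J.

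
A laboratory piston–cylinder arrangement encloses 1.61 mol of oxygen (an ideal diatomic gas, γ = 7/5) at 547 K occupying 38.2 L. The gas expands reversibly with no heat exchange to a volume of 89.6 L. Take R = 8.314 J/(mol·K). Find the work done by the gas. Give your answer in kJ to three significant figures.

W ≈ 5.29 kJ

Adiabatic: TV^(γ−1) = const with γ = 7/5.
T₂ = T₁ (V₁/V₂)^(γ−1) = 547 × (38.2/89.6)^0.4 = 547 × 0.7111 = 388.9 K.
W_by = nCᵥ(T₁ − T₂) = (1.61)(20.79)(547 − 388.9) = 5289 J.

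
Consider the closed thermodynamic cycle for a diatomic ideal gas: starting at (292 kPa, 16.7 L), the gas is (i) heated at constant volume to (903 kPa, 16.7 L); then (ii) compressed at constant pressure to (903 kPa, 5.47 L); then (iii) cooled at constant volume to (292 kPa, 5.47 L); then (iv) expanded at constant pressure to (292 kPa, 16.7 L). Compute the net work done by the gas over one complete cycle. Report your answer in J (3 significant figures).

W_net ≈ -6860 J

Constant-volume legs do no work.
W(ii) = (903)(5.47 − 16.7) = -10141 J; W(iv) = (292)(16.7 − 5.47) = 3279 J.
W_net = -10141 + 3279 = -6862 J (the counter-clockwise enclosed area).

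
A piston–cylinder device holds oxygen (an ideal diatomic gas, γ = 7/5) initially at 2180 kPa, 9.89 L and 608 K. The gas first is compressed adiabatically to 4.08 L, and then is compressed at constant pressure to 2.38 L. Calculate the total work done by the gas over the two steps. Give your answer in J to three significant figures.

W_total ≈ -35700 J

Step 1 (adiabatic): W = (P₁V₁ − P₂V₂)/(γ−1) = (21560 − 30723)/0.4 = -22908 J.
After step 1: P = 7530 kPa, V = 4.08 L, T = 866.4 K.
Step 2 (isobaric): W = PΔV = (7530 kPa)(2.38 − 4.08 L) = -12801 J.
W_total = -22908 − 12801 = -35709 J.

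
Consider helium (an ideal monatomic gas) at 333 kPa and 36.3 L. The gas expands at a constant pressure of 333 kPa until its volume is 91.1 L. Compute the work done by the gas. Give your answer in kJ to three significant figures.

W ≈ 18.2 kJ

Isobaric: W = P ΔV.
W = (333 kPa)(91.1 − 36.3 L) = (333)(54.8) = 18248 J.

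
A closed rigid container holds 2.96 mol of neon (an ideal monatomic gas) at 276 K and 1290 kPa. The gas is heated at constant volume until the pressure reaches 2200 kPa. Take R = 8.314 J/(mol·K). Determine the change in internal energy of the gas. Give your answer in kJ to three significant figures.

ΔU ≈ 7.19 kJ

Constant volume ⇒ W = 0, so Q = ΔU = nCᵥΔT with Cᵥ = 3R/2 = 12.47 J/(mol·K).
At constant V, T₂/T₁ = P₂/P₁ ⇒ ΔT = T₁(P₂/P₁ − 1) = 276·(2200/1290 − 1) = 194.7 K.
ΔU = (2.96)(12.47)(194.7) = 7187 J.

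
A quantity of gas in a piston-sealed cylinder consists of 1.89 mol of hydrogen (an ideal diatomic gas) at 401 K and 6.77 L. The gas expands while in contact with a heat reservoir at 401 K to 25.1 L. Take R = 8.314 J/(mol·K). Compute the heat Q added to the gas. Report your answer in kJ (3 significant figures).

Q ≈ 8.26 kJ

Isothermal ⇒ ΔU = 0, so Q = W = nRT ln(V₂/V₁).
Q = (1.89)(8.314)(401) ln(25.1/6.77) = 6301 × 1.31 = 8257 J.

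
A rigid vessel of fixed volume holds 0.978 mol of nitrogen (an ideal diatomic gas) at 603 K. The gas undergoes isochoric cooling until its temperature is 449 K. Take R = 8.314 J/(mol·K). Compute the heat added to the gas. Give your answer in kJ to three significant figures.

Q ≈ -3.13 kJ

Constant volume ⇒ W = 0, so Q = ΔU = nCᵥΔT with Cᵥ = 5R/2 = 20.79 J/(mol·K).
ΔU = (0.978)(20.79)(449 − 603) = -3130 J.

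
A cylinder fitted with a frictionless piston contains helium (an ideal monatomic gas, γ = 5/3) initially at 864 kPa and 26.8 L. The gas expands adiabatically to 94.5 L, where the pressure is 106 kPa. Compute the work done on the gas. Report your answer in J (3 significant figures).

Adiabatic: W = (P₁V₁ − P₂V₂)/(γ − 1) with γ = 5/3.
P₁V₁ = 23155 J, P₂V₂ = 10017 J.
W = (23155 − 10017) / 0.6667 = 19707 J.
Work on gas = −W_by = -19707 J.

W ≈ -19700 J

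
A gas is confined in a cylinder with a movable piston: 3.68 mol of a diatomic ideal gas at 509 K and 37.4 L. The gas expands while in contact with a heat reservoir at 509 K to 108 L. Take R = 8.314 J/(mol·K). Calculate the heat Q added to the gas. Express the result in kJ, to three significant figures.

Q ≈ 16.5 kJ

Isothermal ⇒ ΔU = 0, so Q = W = nRT ln(V₂/V₁).
Q = (3.68)(8.314)(509) ln(108/37.4) = 15573 × 1.06 = 16515 J.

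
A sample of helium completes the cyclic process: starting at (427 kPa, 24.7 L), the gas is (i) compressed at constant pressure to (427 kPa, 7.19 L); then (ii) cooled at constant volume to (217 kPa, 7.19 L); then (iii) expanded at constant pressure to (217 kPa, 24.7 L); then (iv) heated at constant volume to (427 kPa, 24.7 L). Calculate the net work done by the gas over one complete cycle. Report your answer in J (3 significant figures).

W_net ≈ -3680 J

Constant-volume legs do no work.
W(i) = (427)(7.19 − 24.7) = -7477 J; W(iii) = (217)(24.7 − 7.19) = 3800 J.
W_net = -7477 + 3800 = -3677 J (the counter-clockwise enclosed area).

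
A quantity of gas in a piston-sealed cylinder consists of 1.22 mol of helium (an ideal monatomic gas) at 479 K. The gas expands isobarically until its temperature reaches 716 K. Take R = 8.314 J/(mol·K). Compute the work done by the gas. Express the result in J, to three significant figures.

W ≈ 2400 J

Isobaric: W = P ΔV = nR ΔT.
W = (1.22)(8.314)(716 − 479) = 2404 J.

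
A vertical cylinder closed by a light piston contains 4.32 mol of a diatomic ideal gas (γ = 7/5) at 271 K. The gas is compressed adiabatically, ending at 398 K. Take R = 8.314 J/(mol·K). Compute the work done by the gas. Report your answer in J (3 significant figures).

Adiabatic ⇒ Q = 0, so W_by = −ΔU = nCᵥ(T₁ − T₂).
Cᵥ = 5R/2 = 20.79 J/(mol·K).
W = (4.32)(20.79)(271 − 398) = -11403 J.

W ≈ -11400 J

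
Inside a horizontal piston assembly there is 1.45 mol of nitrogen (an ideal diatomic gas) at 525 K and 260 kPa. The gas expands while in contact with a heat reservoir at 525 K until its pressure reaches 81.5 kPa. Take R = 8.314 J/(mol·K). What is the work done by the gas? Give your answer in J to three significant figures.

Isothermal process: W = nRT ln(V₂/V₁) = nRT ln(P₁/P₂).
W = (1.45)(8.314)(525) × ln(260/81.5)
  = 6329 × ln(3.19) = 6329 × 1.16
W_by_gas = 7342 J.

W ≈ 7340 J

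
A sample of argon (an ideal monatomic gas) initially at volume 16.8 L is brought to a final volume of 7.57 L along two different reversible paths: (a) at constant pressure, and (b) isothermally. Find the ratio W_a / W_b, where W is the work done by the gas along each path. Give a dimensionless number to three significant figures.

Path (a) isobaric: W = P₁(V₂ − V₁) → W_a/(P₁V₁) = -0.5494.
Path (b) isothermal: W = P₁V₁ ln(V₂/V₁) → W_b/(P₁V₁) = -0.7972.
W_a / W_b = -0.5494 / -0.7972 = 0.6892.

W_a / W_b ≈ 0.689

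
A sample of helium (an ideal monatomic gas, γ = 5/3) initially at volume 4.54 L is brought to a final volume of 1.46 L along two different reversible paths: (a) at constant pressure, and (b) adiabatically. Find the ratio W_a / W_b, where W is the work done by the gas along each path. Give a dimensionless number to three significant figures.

W_a / W_b ≈ 0.400

Path (a) isobaric: W = P₁(V₂ − V₁) → W_a/(P₁V₁) = -0.6784.
Path (b) adiabatic: W = P₁V₁(1 − (V₁/V₂)^(γ−1))/(γ−1) → W_b/(P₁V₁) = -1.696.
W_a / W_b = -0.6784 / -1.696 = 0.4001.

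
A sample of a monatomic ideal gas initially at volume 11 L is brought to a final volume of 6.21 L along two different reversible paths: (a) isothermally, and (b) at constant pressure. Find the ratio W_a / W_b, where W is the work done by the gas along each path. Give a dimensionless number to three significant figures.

W_a / W_b ≈ 1.31

Path (a) isothermal: W = P₁V₁ ln(V₂/V₁) → W_a/(P₁V₁) = -0.5717.
Path (b) isobaric: W = P₁(V₂ − V₁) → W_b/(P₁V₁) = -0.4355.
W_a / W_b = -0.5717 / -0.4355 = 1.313.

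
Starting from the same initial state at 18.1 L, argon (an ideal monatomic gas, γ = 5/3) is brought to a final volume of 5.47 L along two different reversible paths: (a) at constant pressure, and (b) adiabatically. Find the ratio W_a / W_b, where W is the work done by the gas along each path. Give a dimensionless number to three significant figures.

W_a / W_b ≈ 0.381

Path (a) isobaric: W = P₁(V₂ − V₁) → W_a/(P₁V₁) = -0.6978.
Path (b) adiabatic: W = P₁V₁(1 − (V₁/V₂)^(γ−1))/(γ−1) → W_b/(P₁V₁) = -1.831.
W_a / W_b = -0.6978 / -1.831 = 0.3811.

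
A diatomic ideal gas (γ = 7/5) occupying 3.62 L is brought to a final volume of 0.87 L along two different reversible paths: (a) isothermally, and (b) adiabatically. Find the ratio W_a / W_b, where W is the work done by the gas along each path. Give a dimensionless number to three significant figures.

W_a / W_b ≈ 0.742

Path (a) isothermal: W = P₁V₁ ln(V₂/V₁) → W_a/(P₁V₁) = -1.426.
Path (b) adiabatic: W = P₁V₁(1 − (V₁/V₂)^(γ−1))/(γ−1) → W_b/(P₁V₁) = -1.922.
W_a / W_b = -1.426 / -1.922 = 0.7418.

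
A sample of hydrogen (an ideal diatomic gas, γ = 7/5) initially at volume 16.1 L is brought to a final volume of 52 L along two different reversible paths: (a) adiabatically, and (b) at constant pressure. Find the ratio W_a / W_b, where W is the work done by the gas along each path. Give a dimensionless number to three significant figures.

Path (a) adiabatic: W = P₁V₁(1 − (V₁/V₂)^(γ−1))/(γ−1) → W_a/(P₁V₁) = 0.9359.
Path (b) isobaric: W = P₁(V₂ − V₁) → W_b/(P₁V₁) = 2.23.
W_a / W_b = 0.9359 / 2.23 = 0.4197.

W_a / W_b ≈ 0.420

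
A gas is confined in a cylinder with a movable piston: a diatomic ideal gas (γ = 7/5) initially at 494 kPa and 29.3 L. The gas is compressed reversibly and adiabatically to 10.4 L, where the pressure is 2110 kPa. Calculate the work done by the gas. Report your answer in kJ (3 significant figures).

Adiabatic: W = (P₁V₁ − P₂V₂)/(γ − 1) with γ = 7/5.
P₁V₁ = 14474 J, P₂V₂ = 21944 J.
W = (14474 − 21944) / 0.4 = -18675 J.

W ≈ -18.7 kJ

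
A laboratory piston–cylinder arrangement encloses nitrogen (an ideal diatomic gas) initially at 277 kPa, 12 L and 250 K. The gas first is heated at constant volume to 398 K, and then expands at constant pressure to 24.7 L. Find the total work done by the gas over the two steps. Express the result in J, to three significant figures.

W_total ≈ 5600 J

Step 1 (isochoric): W = 0 (constant volume).
After step 1: P = 441 kPa (V unchanged).
Step 2 (isobaric): W = PΔV = (441 kPa)(24.7 − 12 L) = 5600 J.
W_total = 0 + 5600 = 5600 J.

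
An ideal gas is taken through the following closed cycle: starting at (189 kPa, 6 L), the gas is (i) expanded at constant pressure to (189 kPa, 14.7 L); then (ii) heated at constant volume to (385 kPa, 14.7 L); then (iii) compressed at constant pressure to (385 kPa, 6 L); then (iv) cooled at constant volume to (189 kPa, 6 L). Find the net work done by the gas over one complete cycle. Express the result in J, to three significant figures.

Constant-volume legs do no work.
W(i) = (189)(14.7 − 6) = 1644 J; W(iii) = (385)(6 − 14.7) = -3349 J.
W_net = 1644 − 3349 = -1705 J (the counter-clockwise enclosed area).

W_net ≈ -1710 J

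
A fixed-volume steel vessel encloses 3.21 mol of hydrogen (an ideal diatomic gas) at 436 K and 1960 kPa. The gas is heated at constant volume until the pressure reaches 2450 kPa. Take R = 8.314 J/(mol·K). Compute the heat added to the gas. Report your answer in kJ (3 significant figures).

Q ≈ 7.27 kJ

Constant volume ⇒ W = 0, so Q = ΔU = nCᵥΔT with Cᵥ = 5R/2 = 20.79 J/(mol·K).
At constant V, T₂/T₁ = P₂/P₁ ⇒ ΔT = T₁(P₂/P₁ − 1) = 436·(2450/1960 − 1) = 109 K.
ΔU = (3.21)(20.79)(109) = 7272 J.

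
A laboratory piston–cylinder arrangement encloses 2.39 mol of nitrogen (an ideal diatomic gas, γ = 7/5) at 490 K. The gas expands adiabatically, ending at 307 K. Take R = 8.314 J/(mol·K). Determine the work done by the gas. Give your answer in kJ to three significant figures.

W ≈ 9.09 kJ

Adiabatic ⇒ Q = 0, so W_by = −ΔU = nCᵥ(T₁ − T₂).
Cᵥ = 5R/2 = 20.79 J/(mol·K).
W = (2.39)(20.79)(490 − 307) = 9091 J.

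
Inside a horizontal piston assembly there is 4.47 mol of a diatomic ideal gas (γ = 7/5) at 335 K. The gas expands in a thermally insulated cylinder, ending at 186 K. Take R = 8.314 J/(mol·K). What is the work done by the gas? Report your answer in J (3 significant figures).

Adiabatic ⇒ Q = 0, so W_by = −ΔU = nCᵥ(T₁ − T₂).
Cᵥ = 5R/2 = 20.79 J/(mol·K).
W = (4.47)(20.79)(335 − 186) = 13843 J.

W ≈ 13800 J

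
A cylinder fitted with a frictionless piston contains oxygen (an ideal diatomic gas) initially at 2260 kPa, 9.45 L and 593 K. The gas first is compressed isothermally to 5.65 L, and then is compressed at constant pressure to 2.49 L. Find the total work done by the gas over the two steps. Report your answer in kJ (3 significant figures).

W_total ≈ -22.9 kJ

Step 1 (isothermal): W = P₁V₁ ln(V₂/V₁) = (21357) ln(5.65/9.45) = -10985 J.
After step 1: P = 3780 kPa, V = 5.65 L, T = 593 K.
Step 2 (isobaric): W = PΔV = (3780 kPa)(2.49 − 5.65 L) = -11945 J.
W_total = -10985 − 11945 = -22930 J.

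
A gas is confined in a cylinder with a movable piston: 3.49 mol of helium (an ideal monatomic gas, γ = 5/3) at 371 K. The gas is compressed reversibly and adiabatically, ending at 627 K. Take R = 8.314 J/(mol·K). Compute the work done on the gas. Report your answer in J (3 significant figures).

Adiabatic ⇒ Q = 0, so W_by = −ΔU = nCᵥ(T₁ − T₂).
Cᵥ = 3R/2 = 12.47 J/(mol·K).
W = (3.49)(12.47)(371 − 627) = -11142 J.
Work on gas = −W_by = 11142 J.

W ≈ 11100 J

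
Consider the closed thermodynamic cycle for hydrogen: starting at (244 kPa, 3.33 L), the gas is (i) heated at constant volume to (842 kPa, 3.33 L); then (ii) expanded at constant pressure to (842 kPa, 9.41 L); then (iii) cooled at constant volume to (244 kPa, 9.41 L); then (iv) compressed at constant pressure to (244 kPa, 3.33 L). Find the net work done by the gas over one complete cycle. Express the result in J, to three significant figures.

Constant-volume legs do no work.
W(ii) = (842)(9.41 − 3.33) = 5119 J; W(iv) = (244)(3.33 − 9.41) = -1484 J.
W_net = 5119 − 1484 = 3636 J (the clockwise enclosed area).

W_net ≈ 3640 J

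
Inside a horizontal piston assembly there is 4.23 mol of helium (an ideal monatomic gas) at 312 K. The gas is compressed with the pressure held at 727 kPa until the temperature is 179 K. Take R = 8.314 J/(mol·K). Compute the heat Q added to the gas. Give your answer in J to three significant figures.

Isobaric: W = nRΔT = (4.23)(8.314)(-133) = -4677 J.
ΔU = nCᵥΔT with Cᵥ = 3R/2: ΔU = (4.23)(12.47)(-133) = -7016 J.
Q = ΔU + W = -7016 − 4677 = -11693 J.

Q ≈ -11700 J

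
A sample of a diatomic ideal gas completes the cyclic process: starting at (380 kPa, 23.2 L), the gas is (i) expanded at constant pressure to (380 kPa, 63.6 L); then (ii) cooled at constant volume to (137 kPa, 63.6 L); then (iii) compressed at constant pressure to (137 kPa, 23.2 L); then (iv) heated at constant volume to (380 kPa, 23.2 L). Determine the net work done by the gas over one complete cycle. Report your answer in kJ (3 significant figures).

Constant-volume legs do no work.
W(i) = (380)(63.6 − 23.2) = 15352 J; W(iii) = (137)(23.2 − 63.6) = -5535 J.
W_net = 15352 − 5535 = 9817 J (the clockwise enclosed area).

W_net ≈ 9.82 kJ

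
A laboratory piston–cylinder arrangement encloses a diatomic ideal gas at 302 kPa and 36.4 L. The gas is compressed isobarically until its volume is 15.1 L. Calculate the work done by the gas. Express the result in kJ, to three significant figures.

Isobaric: W = P ΔV.
W = (302 kPa)(15.1 − 36.4 L) = (302)(-21.3) = -6433 J.

W ≈ -6.43 kJ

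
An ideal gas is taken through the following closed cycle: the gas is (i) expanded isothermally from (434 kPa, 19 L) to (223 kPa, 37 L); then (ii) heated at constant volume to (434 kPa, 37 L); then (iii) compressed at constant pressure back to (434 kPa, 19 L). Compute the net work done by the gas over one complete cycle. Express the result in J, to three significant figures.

Leg (i): W = PᵢVᵢ ln(V_f/Vᵢ) = (8246) ln(37/19) = 5496 J.
Leg (ii): W = 0.
Leg (iii): W = PΔV = (434)(19 − 37) = -7812 J.
W_net = 5496 − 7812 = -2316 J.

W_net ≈ -2320 J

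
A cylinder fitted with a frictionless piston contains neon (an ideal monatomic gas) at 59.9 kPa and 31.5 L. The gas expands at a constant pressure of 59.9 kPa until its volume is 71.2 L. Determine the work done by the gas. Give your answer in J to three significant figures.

Isobaric: W = P ΔV.
W = (59.9 kPa)(71.2 − 31.5 L) = (59.9)(39.7) = 2378 J.

W ≈ 2380 J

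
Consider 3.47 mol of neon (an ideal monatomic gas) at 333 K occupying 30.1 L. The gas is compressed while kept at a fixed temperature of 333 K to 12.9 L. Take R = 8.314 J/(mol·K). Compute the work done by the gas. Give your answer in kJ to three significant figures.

Isothermal: W = nRT ln(V₂/V₁).
W = (3.47)(8.314)(333) × ln(12.9/30.1)
  = 9607 × -0.8473
W_by_gas = -8140 J.

W ≈ -8.14 kJ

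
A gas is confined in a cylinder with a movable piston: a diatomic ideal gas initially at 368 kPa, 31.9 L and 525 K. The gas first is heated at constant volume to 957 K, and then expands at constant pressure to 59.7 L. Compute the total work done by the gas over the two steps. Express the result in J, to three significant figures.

Step 1 (isochoric): W = 0 (constant volume).
After step 1: P = 670.8 kPa (V unchanged).
Step 2 (isobaric): W = PΔV = (670.8 kPa)(59.7 − 31.9 L) = 18649 J.
W_total = 0 + 18649 = 18649 J.

W_total ≈ 18600 J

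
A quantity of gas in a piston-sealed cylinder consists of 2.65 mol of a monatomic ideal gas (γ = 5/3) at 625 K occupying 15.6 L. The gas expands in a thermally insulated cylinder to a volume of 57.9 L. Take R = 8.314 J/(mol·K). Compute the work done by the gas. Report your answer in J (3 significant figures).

Adiabatic: TV^(γ−1) = const with γ = 5/3.
T₂ = T₁ (V₁/V₂)^(γ−1) = 625 × (15.6/57.9)^0.667 = 625 × 0.4172 = 260.7 K.
W_by = nCᵥ(T₁ − T₂) = (2.65)(12.47)(625 − 260.7) = 12039 J.

W ≈ 12000 J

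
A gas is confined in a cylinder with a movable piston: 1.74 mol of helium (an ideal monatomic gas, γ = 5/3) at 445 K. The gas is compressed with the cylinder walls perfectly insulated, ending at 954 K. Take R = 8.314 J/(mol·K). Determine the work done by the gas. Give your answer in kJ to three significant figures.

W ≈ -11.0 kJ

Adiabatic ⇒ Q = 0, so W_by = −ΔU = nCᵥ(T₁ − T₂).
Cᵥ = 3R/2 = 12.47 J/(mol·K).
W = (1.74)(12.47)(445 − 954) = -11045 J.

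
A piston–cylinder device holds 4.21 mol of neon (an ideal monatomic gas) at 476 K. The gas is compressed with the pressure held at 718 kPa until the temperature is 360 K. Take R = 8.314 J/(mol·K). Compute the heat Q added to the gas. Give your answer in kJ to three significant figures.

Q ≈ -10.2 kJ

Isobaric: W = nRΔT = (4.21)(8.314)(-116) = -4060 J.
ΔU = nCᵥΔT with Cᵥ = 3R/2: ΔU = (4.21)(12.47)(-116) = -6090 J.
Q = ΔU + W = -6090 − 4060 = -10151 J.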